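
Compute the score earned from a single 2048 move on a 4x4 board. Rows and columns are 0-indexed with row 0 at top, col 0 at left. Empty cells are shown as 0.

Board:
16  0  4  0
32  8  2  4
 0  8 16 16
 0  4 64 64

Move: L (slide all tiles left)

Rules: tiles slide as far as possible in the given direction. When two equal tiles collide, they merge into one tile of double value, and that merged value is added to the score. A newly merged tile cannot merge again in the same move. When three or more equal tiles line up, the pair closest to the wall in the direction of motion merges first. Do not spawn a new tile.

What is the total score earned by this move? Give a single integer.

Answer: 160

Derivation:
Slide left:
row 0: [16, 0, 4, 0] -> [16, 4, 0, 0]  score +0 (running 0)
row 1: [32, 8, 2, 4] -> [32, 8, 2, 4]  score +0 (running 0)
row 2: [0, 8, 16, 16] -> [8, 32, 0, 0]  score +32 (running 32)
row 3: [0, 4, 64, 64] -> [4, 128, 0, 0]  score +128 (running 160)
Board after move:
 16   4   0   0
 32   8   2   4
  8  32   0   0
  4 128   0   0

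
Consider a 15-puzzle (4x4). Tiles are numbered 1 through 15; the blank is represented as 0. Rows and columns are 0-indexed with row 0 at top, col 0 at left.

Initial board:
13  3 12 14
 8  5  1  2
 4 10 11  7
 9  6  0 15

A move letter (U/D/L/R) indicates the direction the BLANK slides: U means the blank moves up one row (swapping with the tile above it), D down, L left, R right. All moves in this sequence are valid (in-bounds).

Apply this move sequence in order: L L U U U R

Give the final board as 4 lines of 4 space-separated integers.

After move 1 (L):
13  3 12 14
 8  5  1  2
 4 10 11  7
 9  0  6 15

After move 2 (L):
13  3 12 14
 8  5  1  2
 4 10 11  7
 0  9  6 15

After move 3 (U):
13  3 12 14
 8  5  1  2
 0 10 11  7
 4  9  6 15

After move 4 (U):
13  3 12 14
 0  5  1  2
 8 10 11  7
 4  9  6 15

After move 5 (U):
 0  3 12 14
13  5  1  2
 8 10 11  7
 4  9  6 15

After move 6 (R):
 3  0 12 14
13  5  1  2
 8 10 11  7
 4  9  6 15

Answer:  3  0 12 14
13  5  1  2
 8 10 11  7
 4  9  6 15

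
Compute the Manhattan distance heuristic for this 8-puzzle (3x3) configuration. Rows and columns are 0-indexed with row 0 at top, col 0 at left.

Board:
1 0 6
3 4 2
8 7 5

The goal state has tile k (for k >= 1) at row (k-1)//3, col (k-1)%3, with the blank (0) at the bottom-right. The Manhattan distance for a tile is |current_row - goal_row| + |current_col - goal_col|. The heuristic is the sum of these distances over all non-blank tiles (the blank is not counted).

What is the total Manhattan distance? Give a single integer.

Tile 1: (0,0)->(0,0) = 0
Tile 6: (0,2)->(1,2) = 1
Tile 3: (1,0)->(0,2) = 3
Tile 4: (1,1)->(1,0) = 1
Tile 2: (1,2)->(0,1) = 2
Tile 8: (2,0)->(2,1) = 1
Tile 7: (2,1)->(2,0) = 1
Tile 5: (2,2)->(1,1) = 2
Sum: 0 + 1 + 3 + 1 + 2 + 1 + 1 + 2 = 11

Answer: 11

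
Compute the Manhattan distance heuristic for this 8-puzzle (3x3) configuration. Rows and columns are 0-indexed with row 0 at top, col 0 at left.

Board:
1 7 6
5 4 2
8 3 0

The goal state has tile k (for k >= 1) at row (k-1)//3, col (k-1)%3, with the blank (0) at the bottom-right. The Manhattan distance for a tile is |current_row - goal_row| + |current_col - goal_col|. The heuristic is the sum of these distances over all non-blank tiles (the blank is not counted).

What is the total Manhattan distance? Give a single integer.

Answer: 12

Derivation:
Tile 1: at (0,0), goal (0,0), distance |0-0|+|0-0| = 0
Tile 7: at (0,1), goal (2,0), distance |0-2|+|1-0| = 3
Tile 6: at (0,2), goal (1,2), distance |0-1|+|2-2| = 1
Tile 5: at (1,0), goal (1,1), distance |1-1|+|0-1| = 1
Tile 4: at (1,1), goal (1,0), distance |1-1|+|1-0| = 1
Tile 2: at (1,2), goal (0,1), distance |1-0|+|2-1| = 2
Tile 8: at (2,0), goal (2,1), distance |2-2|+|0-1| = 1
Tile 3: at (2,1), goal (0,2), distance |2-0|+|1-2| = 3
Sum: 0 + 3 + 1 + 1 + 1 + 2 + 1 + 3 = 12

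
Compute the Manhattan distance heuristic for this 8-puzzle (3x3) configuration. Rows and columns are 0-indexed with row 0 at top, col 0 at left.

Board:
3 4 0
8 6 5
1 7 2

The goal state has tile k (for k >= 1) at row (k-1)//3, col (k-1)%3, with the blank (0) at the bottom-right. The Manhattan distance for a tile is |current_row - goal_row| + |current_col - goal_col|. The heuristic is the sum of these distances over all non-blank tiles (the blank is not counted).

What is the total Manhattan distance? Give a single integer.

Answer: 14

Derivation:
Tile 3: (0,0)->(0,2) = 2
Tile 4: (0,1)->(1,0) = 2
Tile 8: (1,0)->(2,1) = 2
Tile 6: (1,1)->(1,2) = 1
Tile 5: (1,2)->(1,1) = 1
Tile 1: (2,0)->(0,0) = 2
Tile 7: (2,1)->(2,0) = 1
Tile 2: (2,2)->(0,1) = 3
Sum: 2 + 2 + 2 + 1 + 1 + 2 + 1 + 3 = 14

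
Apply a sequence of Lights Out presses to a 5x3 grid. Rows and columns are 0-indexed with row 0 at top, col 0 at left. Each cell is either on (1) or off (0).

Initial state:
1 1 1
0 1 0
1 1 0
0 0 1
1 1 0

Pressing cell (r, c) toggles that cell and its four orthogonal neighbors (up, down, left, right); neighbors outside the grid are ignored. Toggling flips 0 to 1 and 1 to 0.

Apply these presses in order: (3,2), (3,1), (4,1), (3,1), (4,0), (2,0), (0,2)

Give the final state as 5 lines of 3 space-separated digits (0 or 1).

After press 1 at (3,2):
1 1 1
0 1 0
1 1 1
0 1 0
1 1 1

After press 2 at (3,1):
1 1 1
0 1 0
1 0 1
1 0 1
1 0 1

After press 3 at (4,1):
1 1 1
0 1 0
1 0 1
1 1 1
0 1 0

After press 4 at (3,1):
1 1 1
0 1 0
1 1 1
0 0 0
0 0 0

After press 5 at (4,0):
1 1 1
0 1 0
1 1 1
1 0 0
1 1 0

After press 6 at (2,0):
1 1 1
1 1 0
0 0 1
0 0 0
1 1 0

After press 7 at (0,2):
1 0 0
1 1 1
0 0 1
0 0 0
1 1 0

Answer: 1 0 0
1 1 1
0 0 1
0 0 0
1 1 0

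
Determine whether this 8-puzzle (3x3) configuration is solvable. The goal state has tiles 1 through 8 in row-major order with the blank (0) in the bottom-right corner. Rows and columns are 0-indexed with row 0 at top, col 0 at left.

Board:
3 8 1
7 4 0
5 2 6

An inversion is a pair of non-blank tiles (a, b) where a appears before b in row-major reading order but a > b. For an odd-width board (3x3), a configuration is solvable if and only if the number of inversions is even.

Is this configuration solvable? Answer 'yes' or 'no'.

Inversions (pairs i<j in row-major order where tile[i] > tile[j] > 0): 14
14 is even, so the puzzle is solvable.

Answer: yes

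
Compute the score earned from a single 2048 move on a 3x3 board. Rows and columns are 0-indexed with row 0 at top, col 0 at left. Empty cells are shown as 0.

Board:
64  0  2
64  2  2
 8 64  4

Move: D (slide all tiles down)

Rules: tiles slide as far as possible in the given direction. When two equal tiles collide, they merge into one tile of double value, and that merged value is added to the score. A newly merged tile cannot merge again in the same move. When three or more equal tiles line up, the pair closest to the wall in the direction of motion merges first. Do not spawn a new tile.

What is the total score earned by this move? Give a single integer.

Answer: 132

Derivation:
Slide down:
col 0: [64, 64, 8] -> [0, 128, 8]  score +128 (running 128)
col 1: [0, 2, 64] -> [0, 2, 64]  score +0 (running 128)
col 2: [2, 2, 4] -> [0, 4, 4]  score +4 (running 132)
Board after move:
  0   0   0
128   2   4
  8  64   4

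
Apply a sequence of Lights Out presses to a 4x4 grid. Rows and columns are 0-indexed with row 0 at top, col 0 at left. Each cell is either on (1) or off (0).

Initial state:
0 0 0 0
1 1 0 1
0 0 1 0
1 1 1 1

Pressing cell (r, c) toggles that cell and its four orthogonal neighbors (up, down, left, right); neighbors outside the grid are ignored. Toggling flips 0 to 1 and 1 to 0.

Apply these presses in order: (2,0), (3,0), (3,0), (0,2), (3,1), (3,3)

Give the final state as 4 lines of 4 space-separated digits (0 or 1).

After press 1 at (2,0):
0 0 0 0
0 1 0 1
1 1 1 0
0 1 1 1

After press 2 at (3,0):
0 0 0 0
0 1 0 1
0 1 1 0
1 0 1 1

After press 3 at (3,0):
0 0 0 0
0 1 0 1
1 1 1 0
0 1 1 1

After press 4 at (0,2):
0 1 1 1
0 1 1 1
1 1 1 0
0 1 1 1

After press 5 at (3,1):
0 1 1 1
0 1 1 1
1 0 1 0
1 0 0 1

After press 6 at (3,3):
0 1 1 1
0 1 1 1
1 0 1 1
1 0 1 0

Answer: 0 1 1 1
0 1 1 1
1 0 1 1
1 0 1 0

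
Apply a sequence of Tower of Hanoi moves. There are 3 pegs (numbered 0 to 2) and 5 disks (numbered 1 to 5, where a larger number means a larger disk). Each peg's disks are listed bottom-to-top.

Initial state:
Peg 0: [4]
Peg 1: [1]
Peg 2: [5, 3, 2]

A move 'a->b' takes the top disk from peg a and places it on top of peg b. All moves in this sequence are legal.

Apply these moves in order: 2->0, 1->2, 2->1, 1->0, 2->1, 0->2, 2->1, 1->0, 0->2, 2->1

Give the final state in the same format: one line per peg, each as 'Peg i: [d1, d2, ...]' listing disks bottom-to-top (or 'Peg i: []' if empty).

Answer: Peg 0: [4, 2]
Peg 1: [3, 1]
Peg 2: [5]

Derivation:
After move 1 (2->0):
Peg 0: [4, 2]
Peg 1: [1]
Peg 2: [5, 3]

After move 2 (1->2):
Peg 0: [4, 2]
Peg 1: []
Peg 2: [5, 3, 1]

After move 3 (2->1):
Peg 0: [4, 2]
Peg 1: [1]
Peg 2: [5, 3]

After move 4 (1->0):
Peg 0: [4, 2, 1]
Peg 1: []
Peg 2: [5, 3]

After move 5 (2->1):
Peg 0: [4, 2, 1]
Peg 1: [3]
Peg 2: [5]

After move 6 (0->2):
Peg 0: [4, 2]
Peg 1: [3]
Peg 2: [5, 1]

After move 7 (2->1):
Peg 0: [4, 2]
Peg 1: [3, 1]
Peg 2: [5]

After move 8 (1->0):
Peg 0: [4, 2, 1]
Peg 1: [3]
Peg 2: [5]

After move 9 (0->2):
Peg 0: [4, 2]
Peg 1: [3]
Peg 2: [5, 1]

After move 10 (2->1):
Peg 0: [4, 2]
Peg 1: [3, 1]
Peg 2: [5]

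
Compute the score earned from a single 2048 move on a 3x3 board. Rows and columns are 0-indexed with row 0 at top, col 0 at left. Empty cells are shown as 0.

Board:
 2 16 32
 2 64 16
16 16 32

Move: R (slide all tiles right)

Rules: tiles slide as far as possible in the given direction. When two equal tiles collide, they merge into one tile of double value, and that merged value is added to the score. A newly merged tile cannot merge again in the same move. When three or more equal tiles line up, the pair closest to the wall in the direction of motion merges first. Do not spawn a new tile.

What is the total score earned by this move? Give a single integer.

Answer: 32

Derivation:
Slide right:
row 0: [2, 16, 32] -> [2, 16, 32]  score +0 (running 0)
row 1: [2, 64, 16] -> [2, 64, 16]  score +0 (running 0)
row 2: [16, 16, 32] -> [0, 32, 32]  score +32 (running 32)
Board after move:
 2 16 32
 2 64 16
 0 32 32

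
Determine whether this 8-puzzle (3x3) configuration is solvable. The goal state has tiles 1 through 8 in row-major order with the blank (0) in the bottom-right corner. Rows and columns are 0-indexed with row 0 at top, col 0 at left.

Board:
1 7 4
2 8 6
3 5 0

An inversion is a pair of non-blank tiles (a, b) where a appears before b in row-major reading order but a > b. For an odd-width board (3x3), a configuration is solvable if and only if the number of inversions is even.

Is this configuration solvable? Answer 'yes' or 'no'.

Answer: yes

Derivation:
Inversions (pairs i<j in row-major order where tile[i] > tile[j] > 0): 12
12 is even, so the puzzle is solvable.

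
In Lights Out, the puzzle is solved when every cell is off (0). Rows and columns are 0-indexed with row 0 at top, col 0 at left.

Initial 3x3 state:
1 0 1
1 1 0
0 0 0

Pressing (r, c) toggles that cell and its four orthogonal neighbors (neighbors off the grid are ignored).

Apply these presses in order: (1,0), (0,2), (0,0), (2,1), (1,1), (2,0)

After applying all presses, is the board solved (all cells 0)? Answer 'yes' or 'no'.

Answer: no

Derivation:
After press 1 at (1,0):
0 0 1
0 0 0
1 0 0

After press 2 at (0,2):
0 1 0
0 0 1
1 0 0

After press 3 at (0,0):
1 0 0
1 0 1
1 0 0

After press 4 at (2,1):
1 0 0
1 1 1
0 1 1

After press 5 at (1,1):
1 1 0
0 0 0
0 0 1

After press 6 at (2,0):
1 1 0
1 0 0
1 1 1

Lights still on: 6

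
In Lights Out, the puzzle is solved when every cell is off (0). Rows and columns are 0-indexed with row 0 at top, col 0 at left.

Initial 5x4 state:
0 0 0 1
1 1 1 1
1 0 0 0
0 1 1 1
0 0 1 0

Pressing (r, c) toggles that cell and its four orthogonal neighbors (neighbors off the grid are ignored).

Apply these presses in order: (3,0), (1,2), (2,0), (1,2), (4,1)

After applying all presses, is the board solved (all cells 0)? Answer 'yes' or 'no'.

Answer: no

Derivation:
After press 1 at (3,0):
0 0 0 1
1 1 1 1
0 0 0 0
1 0 1 1
1 0 1 0

After press 2 at (1,2):
0 0 1 1
1 0 0 0
0 0 1 0
1 0 1 1
1 0 1 0

After press 3 at (2,0):
0 0 1 1
0 0 0 0
1 1 1 0
0 0 1 1
1 0 1 0

After press 4 at (1,2):
0 0 0 1
0 1 1 1
1 1 0 0
0 0 1 1
1 0 1 0

After press 5 at (4,1):
0 0 0 1
0 1 1 1
1 1 0 0
0 1 1 1
0 1 0 0

Lights still on: 10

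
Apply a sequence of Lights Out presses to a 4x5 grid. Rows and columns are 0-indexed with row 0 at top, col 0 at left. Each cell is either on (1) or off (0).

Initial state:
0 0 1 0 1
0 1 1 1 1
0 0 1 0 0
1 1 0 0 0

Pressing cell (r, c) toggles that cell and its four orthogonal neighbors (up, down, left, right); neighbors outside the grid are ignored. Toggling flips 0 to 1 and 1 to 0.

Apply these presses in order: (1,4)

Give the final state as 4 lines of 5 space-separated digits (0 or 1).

Answer: 0 0 1 0 0
0 1 1 0 0
0 0 1 0 1
1 1 0 0 0

Derivation:
After press 1 at (1,4):
0 0 1 0 0
0 1 1 0 0
0 0 1 0 1
1 1 0 0 0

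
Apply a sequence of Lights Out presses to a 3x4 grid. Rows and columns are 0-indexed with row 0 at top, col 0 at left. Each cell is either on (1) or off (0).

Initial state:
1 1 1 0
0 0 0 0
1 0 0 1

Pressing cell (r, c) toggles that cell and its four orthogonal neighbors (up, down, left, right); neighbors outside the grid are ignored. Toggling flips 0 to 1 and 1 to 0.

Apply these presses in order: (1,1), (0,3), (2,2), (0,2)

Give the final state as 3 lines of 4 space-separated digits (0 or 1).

After press 1 at (1,1):
1 0 1 0
1 1 1 0
1 1 0 1

After press 2 at (0,3):
1 0 0 1
1 1 1 1
1 1 0 1

After press 3 at (2,2):
1 0 0 1
1 1 0 1
1 0 1 0

After press 4 at (0,2):
1 1 1 0
1 1 1 1
1 0 1 0

Answer: 1 1 1 0
1 1 1 1
1 0 1 0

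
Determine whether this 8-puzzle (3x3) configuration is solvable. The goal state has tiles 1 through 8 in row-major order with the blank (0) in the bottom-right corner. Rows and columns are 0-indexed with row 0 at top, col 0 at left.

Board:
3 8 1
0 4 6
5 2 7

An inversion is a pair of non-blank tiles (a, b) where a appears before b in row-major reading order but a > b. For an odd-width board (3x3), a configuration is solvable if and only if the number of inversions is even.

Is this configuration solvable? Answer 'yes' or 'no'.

Answer: yes

Derivation:
Inversions (pairs i<j in row-major order where tile[i] > tile[j] > 0): 12
12 is even, so the puzzle is solvable.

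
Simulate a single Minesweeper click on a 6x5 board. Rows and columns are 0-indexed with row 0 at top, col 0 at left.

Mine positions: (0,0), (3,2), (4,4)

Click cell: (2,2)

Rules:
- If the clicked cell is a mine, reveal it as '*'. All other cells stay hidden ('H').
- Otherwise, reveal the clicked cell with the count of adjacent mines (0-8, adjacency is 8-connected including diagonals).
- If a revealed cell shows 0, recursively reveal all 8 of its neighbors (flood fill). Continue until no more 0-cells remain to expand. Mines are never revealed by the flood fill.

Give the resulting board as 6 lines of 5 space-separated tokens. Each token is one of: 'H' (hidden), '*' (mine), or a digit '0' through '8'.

H H H H H
H H H H H
H H 1 H H
H H H H H
H H H H H
H H H H H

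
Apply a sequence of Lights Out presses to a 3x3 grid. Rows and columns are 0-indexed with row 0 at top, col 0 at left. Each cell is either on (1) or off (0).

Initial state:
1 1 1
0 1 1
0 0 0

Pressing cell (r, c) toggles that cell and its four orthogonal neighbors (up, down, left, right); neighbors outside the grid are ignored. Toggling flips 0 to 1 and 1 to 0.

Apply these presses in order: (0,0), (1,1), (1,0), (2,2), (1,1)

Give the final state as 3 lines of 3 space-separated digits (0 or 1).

Answer: 1 0 1
0 0 0
1 1 1

Derivation:
After press 1 at (0,0):
0 0 1
1 1 1
0 0 0

After press 2 at (1,1):
0 1 1
0 0 0
0 1 0

After press 3 at (1,0):
1 1 1
1 1 0
1 1 0

After press 4 at (2,2):
1 1 1
1 1 1
1 0 1

After press 5 at (1,1):
1 0 1
0 0 0
1 1 1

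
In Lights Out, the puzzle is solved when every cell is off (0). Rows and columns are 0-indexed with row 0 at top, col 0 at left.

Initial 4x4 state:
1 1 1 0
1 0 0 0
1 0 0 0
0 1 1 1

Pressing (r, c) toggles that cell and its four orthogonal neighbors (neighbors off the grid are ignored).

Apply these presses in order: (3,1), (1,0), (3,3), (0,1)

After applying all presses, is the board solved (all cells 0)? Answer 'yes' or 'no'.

Answer: no

Derivation:
After press 1 at (3,1):
1 1 1 0
1 0 0 0
1 1 0 0
1 0 0 1

After press 2 at (1,0):
0 1 1 0
0 1 0 0
0 1 0 0
1 0 0 1

After press 3 at (3,3):
0 1 1 0
0 1 0 0
0 1 0 1
1 0 1 0

After press 4 at (0,1):
1 0 0 0
0 0 0 0
0 1 0 1
1 0 1 0

Lights still on: 5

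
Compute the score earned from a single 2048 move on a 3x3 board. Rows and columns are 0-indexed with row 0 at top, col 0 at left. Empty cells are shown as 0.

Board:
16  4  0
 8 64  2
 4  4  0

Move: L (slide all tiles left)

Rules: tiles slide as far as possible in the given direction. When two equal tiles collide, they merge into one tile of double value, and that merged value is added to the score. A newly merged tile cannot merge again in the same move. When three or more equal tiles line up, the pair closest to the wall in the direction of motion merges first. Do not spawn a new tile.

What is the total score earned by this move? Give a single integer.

Answer: 8

Derivation:
Slide left:
row 0: [16, 4, 0] -> [16, 4, 0]  score +0 (running 0)
row 1: [8, 64, 2] -> [8, 64, 2]  score +0 (running 0)
row 2: [4, 4, 0] -> [8, 0, 0]  score +8 (running 8)
Board after move:
16  4  0
 8 64  2
 8  0  0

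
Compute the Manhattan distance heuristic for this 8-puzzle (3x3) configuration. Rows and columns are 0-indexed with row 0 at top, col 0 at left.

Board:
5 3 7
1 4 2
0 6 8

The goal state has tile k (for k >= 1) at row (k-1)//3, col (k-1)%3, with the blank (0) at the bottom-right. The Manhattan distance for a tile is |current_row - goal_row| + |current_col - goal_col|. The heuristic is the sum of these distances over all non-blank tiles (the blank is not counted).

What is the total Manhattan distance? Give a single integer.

Answer: 14

Derivation:
Tile 5: at (0,0), goal (1,1), distance |0-1|+|0-1| = 2
Tile 3: at (0,1), goal (0,2), distance |0-0|+|1-2| = 1
Tile 7: at (0,2), goal (2,0), distance |0-2|+|2-0| = 4
Tile 1: at (1,0), goal (0,0), distance |1-0|+|0-0| = 1
Tile 4: at (1,1), goal (1,0), distance |1-1|+|1-0| = 1
Tile 2: at (1,2), goal (0,1), distance |1-0|+|2-1| = 2
Tile 6: at (2,1), goal (1,2), distance |2-1|+|1-2| = 2
Tile 8: at (2,2), goal (2,1), distance |2-2|+|2-1| = 1
Sum: 2 + 1 + 4 + 1 + 1 + 2 + 2 + 1 = 14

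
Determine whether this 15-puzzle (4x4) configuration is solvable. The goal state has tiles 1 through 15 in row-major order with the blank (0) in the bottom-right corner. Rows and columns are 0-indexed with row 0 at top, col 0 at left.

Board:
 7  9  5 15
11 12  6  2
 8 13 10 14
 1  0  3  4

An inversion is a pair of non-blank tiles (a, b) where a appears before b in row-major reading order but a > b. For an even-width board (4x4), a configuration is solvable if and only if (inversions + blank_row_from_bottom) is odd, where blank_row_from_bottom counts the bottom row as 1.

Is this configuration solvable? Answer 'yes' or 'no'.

Answer: yes

Derivation:
Inversions: 60
Blank is in row 3 (0-indexed from top), which is row 1 counting from the bottom (bottom = 1).
60 + 1 = 61, which is odd, so the puzzle is solvable.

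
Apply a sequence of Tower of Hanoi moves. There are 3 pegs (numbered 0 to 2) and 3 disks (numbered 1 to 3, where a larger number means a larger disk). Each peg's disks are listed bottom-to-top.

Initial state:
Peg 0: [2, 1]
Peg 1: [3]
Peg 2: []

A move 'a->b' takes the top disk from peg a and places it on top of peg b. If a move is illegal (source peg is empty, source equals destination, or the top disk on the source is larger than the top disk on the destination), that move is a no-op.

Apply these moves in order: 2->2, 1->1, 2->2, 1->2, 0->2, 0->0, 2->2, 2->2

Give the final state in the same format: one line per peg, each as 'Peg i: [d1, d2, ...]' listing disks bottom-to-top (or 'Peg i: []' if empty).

Answer: Peg 0: [2]
Peg 1: []
Peg 2: [3, 1]

Derivation:
After move 1 (2->2):
Peg 0: [2, 1]
Peg 1: [3]
Peg 2: []

After move 2 (1->1):
Peg 0: [2, 1]
Peg 1: [3]
Peg 2: []

After move 3 (2->2):
Peg 0: [2, 1]
Peg 1: [3]
Peg 2: []

After move 4 (1->2):
Peg 0: [2, 1]
Peg 1: []
Peg 2: [3]

After move 5 (0->2):
Peg 0: [2]
Peg 1: []
Peg 2: [3, 1]

After move 6 (0->0):
Peg 0: [2]
Peg 1: []
Peg 2: [3, 1]

After move 7 (2->2):
Peg 0: [2]
Peg 1: []
Peg 2: [3, 1]

After move 8 (2->2):
Peg 0: [2]
Peg 1: []
Peg 2: [3, 1]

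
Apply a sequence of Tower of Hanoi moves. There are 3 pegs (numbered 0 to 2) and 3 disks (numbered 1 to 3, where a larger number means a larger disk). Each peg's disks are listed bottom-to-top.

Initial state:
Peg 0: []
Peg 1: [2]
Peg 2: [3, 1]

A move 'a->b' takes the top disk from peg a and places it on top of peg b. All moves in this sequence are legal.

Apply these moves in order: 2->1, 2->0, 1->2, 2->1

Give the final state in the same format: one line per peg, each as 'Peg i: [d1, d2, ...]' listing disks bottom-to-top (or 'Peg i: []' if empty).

Answer: Peg 0: [3]
Peg 1: [2, 1]
Peg 2: []

Derivation:
After move 1 (2->1):
Peg 0: []
Peg 1: [2, 1]
Peg 2: [3]

After move 2 (2->0):
Peg 0: [3]
Peg 1: [2, 1]
Peg 2: []

After move 3 (1->2):
Peg 0: [3]
Peg 1: [2]
Peg 2: [1]

After move 4 (2->1):
Peg 0: [3]
Peg 1: [2, 1]
Peg 2: []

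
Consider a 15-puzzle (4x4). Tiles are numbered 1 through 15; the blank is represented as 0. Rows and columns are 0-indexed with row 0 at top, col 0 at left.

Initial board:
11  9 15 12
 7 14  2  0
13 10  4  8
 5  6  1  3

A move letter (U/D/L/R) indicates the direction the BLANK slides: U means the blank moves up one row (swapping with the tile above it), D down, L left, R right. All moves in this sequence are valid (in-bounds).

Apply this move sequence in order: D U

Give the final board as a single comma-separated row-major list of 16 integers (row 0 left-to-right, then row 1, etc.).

After move 1 (D):
11  9 15 12
 7 14  2  8
13 10  4  0
 5  6  1  3

After move 2 (U):
11  9 15 12
 7 14  2  0
13 10  4  8
 5  6  1  3

Answer: 11, 9, 15, 12, 7, 14, 2, 0, 13, 10, 4, 8, 5, 6, 1, 3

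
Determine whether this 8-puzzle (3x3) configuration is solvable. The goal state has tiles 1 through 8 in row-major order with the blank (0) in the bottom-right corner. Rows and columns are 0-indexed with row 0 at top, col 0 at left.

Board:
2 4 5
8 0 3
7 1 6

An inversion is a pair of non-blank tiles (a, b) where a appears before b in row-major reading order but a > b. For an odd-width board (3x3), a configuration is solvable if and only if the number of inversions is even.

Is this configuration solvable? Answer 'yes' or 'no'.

Answer: yes

Derivation:
Inversions (pairs i<j in row-major order where tile[i] > tile[j] > 0): 12
12 is even, so the puzzle is solvable.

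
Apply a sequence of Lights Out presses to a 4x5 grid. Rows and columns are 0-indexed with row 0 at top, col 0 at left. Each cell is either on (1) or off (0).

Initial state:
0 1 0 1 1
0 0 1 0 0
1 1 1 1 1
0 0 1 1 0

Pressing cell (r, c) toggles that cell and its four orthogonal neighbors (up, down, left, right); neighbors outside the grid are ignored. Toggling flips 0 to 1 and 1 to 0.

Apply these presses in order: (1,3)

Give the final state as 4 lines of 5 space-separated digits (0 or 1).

After press 1 at (1,3):
0 1 0 0 1
0 0 0 1 1
1 1 1 0 1
0 0 1 1 0

Answer: 0 1 0 0 1
0 0 0 1 1
1 1 1 0 1
0 0 1 1 0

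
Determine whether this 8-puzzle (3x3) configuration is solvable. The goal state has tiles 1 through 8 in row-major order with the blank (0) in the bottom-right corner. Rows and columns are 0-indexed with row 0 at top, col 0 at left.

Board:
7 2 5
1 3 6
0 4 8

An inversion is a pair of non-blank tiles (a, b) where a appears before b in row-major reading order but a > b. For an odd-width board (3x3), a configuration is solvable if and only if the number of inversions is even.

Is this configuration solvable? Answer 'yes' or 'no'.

Answer: no

Derivation:
Inversions (pairs i<j in row-major order where tile[i] > tile[j] > 0): 11
11 is odd, so the puzzle is not solvable.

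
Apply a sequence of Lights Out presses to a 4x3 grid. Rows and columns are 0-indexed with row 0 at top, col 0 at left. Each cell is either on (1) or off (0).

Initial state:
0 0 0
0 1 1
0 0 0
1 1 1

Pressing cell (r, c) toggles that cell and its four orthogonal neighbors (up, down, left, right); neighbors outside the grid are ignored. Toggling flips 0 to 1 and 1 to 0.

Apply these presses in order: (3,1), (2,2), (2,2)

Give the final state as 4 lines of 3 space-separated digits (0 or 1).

After press 1 at (3,1):
0 0 0
0 1 1
0 1 0
0 0 0

After press 2 at (2,2):
0 0 0
0 1 0
0 0 1
0 0 1

After press 3 at (2,2):
0 0 0
0 1 1
0 1 0
0 0 0

Answer: 0 0 0
0 1 1
0 1 0
0 0 0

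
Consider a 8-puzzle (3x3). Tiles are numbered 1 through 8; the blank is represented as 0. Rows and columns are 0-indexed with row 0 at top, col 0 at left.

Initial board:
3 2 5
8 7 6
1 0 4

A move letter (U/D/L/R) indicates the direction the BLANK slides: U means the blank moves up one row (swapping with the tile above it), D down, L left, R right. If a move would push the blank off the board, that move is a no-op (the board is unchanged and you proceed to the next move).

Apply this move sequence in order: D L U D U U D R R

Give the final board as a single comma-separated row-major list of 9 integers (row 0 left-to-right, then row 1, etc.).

Answer: 3, 2, 5, 7, 6, 0, 8, 1, 4

Derivation:
After move 1 (D):
3 2 5
8 7 6
1 0 4

After move 2 (L):
3 2 5
8 7 6
0 1 4

After move 3 (U):
3 2 5
0 7 6
8 1 4

After move 4 (D):
3 2 5
8 7 6
0 1 4

After move 5 (U):
3 2 5
0 7 6
8 1 4

After move 6 (U):
0 2 5
3 7 6
8 1 4

After move 7 (D):
3 2 5
0 7 6
8 1 4

After move 8 (R):
3 2 5
7 0 6
8 1 4

After move 9 (R):
3 2 5
7 6 0
8 1 4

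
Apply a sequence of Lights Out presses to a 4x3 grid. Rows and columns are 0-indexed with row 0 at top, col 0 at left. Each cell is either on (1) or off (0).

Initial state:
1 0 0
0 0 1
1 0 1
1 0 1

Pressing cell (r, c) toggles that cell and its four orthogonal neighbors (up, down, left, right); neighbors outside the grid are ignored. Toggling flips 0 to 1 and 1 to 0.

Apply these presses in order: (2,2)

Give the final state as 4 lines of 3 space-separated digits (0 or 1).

After press 1 at (2,2):
1 0 0
0 0 0
1 1 0
1 0 0

Answer: 1 0 0
0 0 0
1 1 0
1 0 0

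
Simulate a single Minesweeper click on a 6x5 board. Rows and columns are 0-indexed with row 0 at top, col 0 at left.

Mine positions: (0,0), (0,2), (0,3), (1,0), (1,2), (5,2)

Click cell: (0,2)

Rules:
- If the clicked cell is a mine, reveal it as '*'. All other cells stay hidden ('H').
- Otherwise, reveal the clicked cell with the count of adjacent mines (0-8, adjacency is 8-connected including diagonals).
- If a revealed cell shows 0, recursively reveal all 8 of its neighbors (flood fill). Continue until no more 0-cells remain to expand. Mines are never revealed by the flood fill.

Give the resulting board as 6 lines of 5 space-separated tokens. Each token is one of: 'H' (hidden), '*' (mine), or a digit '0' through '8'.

H H * H H
H H H H H
H H H H H
H H H H H
H H H H H
H H H H H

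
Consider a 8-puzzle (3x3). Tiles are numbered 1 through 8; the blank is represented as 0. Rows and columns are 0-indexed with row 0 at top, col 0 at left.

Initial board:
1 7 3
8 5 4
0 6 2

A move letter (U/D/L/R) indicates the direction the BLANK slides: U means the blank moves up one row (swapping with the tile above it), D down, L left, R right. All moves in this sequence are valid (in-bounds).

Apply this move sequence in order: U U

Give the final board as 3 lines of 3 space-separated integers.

Answer: 0 7 3
1 5 4
8 6 2

Derivation:
After move 1 (U):
1 7 3
0 5 4
8 6 2

After move 2 (U):
0 7 3
1 5 4
8 6 2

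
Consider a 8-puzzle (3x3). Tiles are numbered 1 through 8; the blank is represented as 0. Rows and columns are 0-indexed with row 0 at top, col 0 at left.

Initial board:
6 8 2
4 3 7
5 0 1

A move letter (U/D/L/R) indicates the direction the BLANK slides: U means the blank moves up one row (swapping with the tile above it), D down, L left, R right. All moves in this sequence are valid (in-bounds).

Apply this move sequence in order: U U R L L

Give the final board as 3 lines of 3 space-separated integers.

After move 1 (U):
6 8 2
4 0 7
5 3 1

After move 2 (U):
6 0 2
4 8 7
5 3 1

After move 3 (R):
6 2 0
4 8 7
5 3 1

After move 4 (L):
6 0 2
4 8 7
5 3 1

After move 5 (L):
0 6 2
4 8 7
5 3 1

Answer: 0 6 2
4 8 7
5 3 1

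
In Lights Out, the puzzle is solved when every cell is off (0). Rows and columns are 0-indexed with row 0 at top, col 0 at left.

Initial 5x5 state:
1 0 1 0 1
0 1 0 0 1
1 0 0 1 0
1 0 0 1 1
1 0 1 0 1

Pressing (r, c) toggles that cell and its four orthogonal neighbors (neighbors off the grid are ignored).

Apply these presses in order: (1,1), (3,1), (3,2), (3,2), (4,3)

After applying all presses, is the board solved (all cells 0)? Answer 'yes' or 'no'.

Answer: no

Derivation:
After press 1 at (1,1):
1 1 1 0 1
1 0 1 0 1
1 1 0 1 0
1 0 0 1 1
1 0 1 0 1

After press 2 at (3,1):
1 1 1 0 1
1 0 1 0 1
1 0 0 1 0
0 1 1 1 1
1 1 1 0 1

After press 3 at (3,2):
1 1 1 0 1
1 0 1 0 1
1 0 1 1 0
0 0 0 0 1
1 1 0 0 1

After press 4 at (3,2):
1 1 1 0 1
1 0 1 0 1
1 0 0 1 0
0 1 1 1 1
1 1 1 0 1

After press 5 at (4,3):
1 1 1 0 1
1 0 1 0 1
1 0 0 1 0
0 1 1 0 1
1 1 0 1 0

Lights still on: 15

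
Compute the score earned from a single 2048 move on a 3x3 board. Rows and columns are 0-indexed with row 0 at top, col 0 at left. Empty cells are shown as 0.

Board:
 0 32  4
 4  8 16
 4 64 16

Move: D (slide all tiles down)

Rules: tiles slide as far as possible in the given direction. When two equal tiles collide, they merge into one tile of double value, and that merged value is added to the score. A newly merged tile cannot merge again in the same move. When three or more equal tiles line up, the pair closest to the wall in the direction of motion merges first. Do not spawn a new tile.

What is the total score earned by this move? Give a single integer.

Answer: 40

Derivation:
Slide down:
col 0: [0, 4, 4] -> [0, 0, 8]  score +8 (running 8)
col 1: [32, 8, 64] -> [32, 8, 64]  score +0 (running 8)
col 2: [4, 16, 16] -> [0, 4, 32]  score +32 (running 40)
Board after move:
 0 32  0
 0  8  4
 8 64 32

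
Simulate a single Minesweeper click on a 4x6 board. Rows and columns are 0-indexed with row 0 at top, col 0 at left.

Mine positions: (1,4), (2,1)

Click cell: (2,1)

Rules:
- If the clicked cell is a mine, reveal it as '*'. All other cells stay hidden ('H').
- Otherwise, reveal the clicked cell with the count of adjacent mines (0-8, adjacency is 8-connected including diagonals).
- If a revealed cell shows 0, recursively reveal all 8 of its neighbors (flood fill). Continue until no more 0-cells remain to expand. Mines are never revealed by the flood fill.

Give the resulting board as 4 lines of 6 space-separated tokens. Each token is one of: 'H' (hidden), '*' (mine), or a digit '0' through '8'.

H H H H H H
H H H H H H
H * H H H H
H H H H H H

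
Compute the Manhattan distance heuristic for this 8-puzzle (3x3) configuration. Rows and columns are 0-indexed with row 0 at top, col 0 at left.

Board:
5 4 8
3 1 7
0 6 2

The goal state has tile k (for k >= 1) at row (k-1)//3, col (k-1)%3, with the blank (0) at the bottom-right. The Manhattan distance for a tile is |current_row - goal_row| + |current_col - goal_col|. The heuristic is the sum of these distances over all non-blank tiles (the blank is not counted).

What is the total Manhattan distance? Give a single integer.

Tile 5: at (0,0), goal (1,1), distance |0-1|+|0-1| = 2
Tile 4: at (0,1), goal (1,0), distance |0-1|+|1-0| = 2
Tile 8: at (0,2), goal (2,1), distance |0-2|+|2-1| = 3
Tile 3: at (1,0), goal (0,2), distance |1-0|+|0-2| = 3
Tile 1: at (1,1), goal (0,0), distance |1-0|+|1-0| = 2
Tile 7: at (1,2), goal (2,0), distance |1-2|+|2-0| = 3
Tile 6: at (2,1), goal (1,2), distance |2-1|+|1-2| = 2
Tile 2: at (2,2), goal (0,1), distance |2-0|+|2-1| = 3
Sum: 2 + 2 + 3 + 3 + 2 + 3 + 2 + 3 = 20

Answer: 20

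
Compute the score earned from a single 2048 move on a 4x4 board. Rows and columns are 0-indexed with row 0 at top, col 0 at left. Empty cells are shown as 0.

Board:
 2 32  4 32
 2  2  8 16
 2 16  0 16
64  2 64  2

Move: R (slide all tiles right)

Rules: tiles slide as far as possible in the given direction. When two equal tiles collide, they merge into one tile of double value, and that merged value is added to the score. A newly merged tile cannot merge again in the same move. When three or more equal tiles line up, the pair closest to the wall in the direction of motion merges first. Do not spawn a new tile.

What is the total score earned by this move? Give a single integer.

Answer: 36

Derivation:
Slide right:
row 0: [2, 32, 4, 32] -> [2, 32, 4, 32]  score +0 (running 0)
row 1: [2, 2, 8, 16] -> [0, 4, 8, 16]  score +4 (running 4)
row 2: [2, 16, 0, 16] -> [0, 0, 2, 32]  score +32 (running 36)
row 3: [64, 2, 64, 2] -> [64, 2, 64, 2]  score +0 (running 36)
Board after move:
 2 32  4 32
 0  4  8 16
 0  0  2 32
64  2 64  2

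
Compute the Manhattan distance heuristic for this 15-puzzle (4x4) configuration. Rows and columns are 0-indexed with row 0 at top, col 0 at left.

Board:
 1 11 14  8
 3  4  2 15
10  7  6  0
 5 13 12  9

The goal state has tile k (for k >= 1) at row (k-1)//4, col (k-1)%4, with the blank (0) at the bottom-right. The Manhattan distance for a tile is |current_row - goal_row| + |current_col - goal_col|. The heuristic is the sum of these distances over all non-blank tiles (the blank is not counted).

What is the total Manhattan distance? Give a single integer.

Answer: 33

Derivation:
Tile 1: (0,0)->(0,0) = 0
Tile 11: (0,1)->(2,2) = 3
Tile 14: (0,2)->(3,1) = 4
Tile 8: (0,3)->(1,3) = 1
Tile 3: (1,0)->(0,2) = 3
Tile 4: (1,1)->(0,3) = 3
Tile 2: (1,2)->(0,1) = 2
Tile 15: (1,3)->(3,2) = 3
Tile 10: (2,0)->(2,1) = 1
Tile 7: (2,1)->(1,2) = 2
Tile 6: (2,2)->(1,1) = 2
Tile 5: (3,0)->(1,0) = 2
Tile 13: (3,1)->(3,0) = 1
Tile 12: (3,2)->(2,3) = 2
Tile 9: (3,3)->(2,0) = 4
Sum: 0 + 3 + 4 + 1 + 3 + 3 + 2 + 3 + 1 + 2 + 2 + 2 + 1 + 2 + 4 = 33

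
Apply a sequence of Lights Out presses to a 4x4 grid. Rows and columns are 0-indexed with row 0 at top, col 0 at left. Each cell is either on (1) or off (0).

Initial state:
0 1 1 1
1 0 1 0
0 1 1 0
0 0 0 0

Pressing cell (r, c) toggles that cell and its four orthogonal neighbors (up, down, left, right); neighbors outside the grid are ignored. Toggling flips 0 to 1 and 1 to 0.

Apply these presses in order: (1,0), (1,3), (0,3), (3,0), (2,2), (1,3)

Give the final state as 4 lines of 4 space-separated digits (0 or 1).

After press 1 at (1,0):
1 1 1 1
0 1 1 0
1 1 1 0
0 0 0 0

After press 2 at (1,3):
1 1 1 0
0 1 0 1
1 1 1 1
0 0 0 0

After press 3 at (0,3):
1 1 0 1
0 1 0 0
1 1 1 1
0 0 0 0

After press 4 at (3,0):
1 1 0 1
0 1 0 0
0 1 1 1
1 1 0 0

After press 5 at (2,2):
1 1 0 1
0 1 1 0
0 0 0 0
1 1 1 0

After press 6 at (1,3):
1 1 0 0
0 1 0 1
0 0 0 1
1 1 1 0

Answer: 1 1 0 0
0 1 0 1
0 0 0 1
1 1 1 0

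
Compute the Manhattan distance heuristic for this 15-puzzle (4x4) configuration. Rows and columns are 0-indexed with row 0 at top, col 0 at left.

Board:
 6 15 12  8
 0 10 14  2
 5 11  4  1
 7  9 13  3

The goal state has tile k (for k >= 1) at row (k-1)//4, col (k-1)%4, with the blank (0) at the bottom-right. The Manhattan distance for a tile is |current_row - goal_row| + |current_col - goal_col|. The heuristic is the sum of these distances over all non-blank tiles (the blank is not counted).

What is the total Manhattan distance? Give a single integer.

Tile 6: (0,0)->(1,1) = 2
Tile 15: (0,1)->(3,2) = 4
Tile 12: (0,2)->(2,3) = 3
Tile 8: (0,3)->(1,3) = 1
Tile 10: (1,1)->(2,1) = 1
Tile 14: (1,2)->(3,1) = 3
Tile 2: (1,3)->(0,1) = 3
Tile 5: (2,0)->(1,0) = 1
Tile 11: (2,1)->(2,2) = 1
Tile 4: (2,2)->(0,3) = 3
Tile 1: (2,3)->(0,0) = 5
Tile 7: (3,0)->(1,2) = 4
Tile 9: (3,1)->(2,0) = 2
Tile 13: (3,2)->(3,0) = 2
Tile 3: (3,3)->(0,2) = 4
Sum: 2 + 4 + 3 + 1 + 1 + 3 + 3 + 1 + 1 + 3 + 5 + 4 + 2 + 2 + 4 = 39

Answer: 39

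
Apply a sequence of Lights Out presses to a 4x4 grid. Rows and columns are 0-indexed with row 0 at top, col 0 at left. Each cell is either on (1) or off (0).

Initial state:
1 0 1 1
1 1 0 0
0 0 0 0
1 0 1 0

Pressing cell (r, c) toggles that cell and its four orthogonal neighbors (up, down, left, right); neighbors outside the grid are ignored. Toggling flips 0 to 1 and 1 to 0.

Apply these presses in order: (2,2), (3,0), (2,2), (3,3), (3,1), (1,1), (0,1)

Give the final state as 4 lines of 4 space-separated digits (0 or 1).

After press 1 at (2,2):
1 0 1 1
1 1 1 0
0 1 1 1
1 0 0 0

After press 2 at (3,0):
1 0 1 1
1 1 1 0
1 1 1 1
0 1 0 0

After press 3 at (2,2):
1 0 1 1
1 1 0 0
1 0 0 0
0 1 1 0

After press 4 at (3,3):
1 0 1 1
1 1 0 0
1 0 0 1
0 1 0 1

After press 5 at (3,1):
1 0 1 1
1 1 0 0
1 1 0 1
1 0 1 1

After press 6 at (1,1):
1 1 1 1
0 0 1 0
1 0 0 1
1 0 1 1

After press 7 at (0,1):
0 0 0 1
0 1 1 0
1 0 0 1
1 0 1 1

Answer: 0 0 0 1
0 1 1 0
1 0 0 1
1 0 1 1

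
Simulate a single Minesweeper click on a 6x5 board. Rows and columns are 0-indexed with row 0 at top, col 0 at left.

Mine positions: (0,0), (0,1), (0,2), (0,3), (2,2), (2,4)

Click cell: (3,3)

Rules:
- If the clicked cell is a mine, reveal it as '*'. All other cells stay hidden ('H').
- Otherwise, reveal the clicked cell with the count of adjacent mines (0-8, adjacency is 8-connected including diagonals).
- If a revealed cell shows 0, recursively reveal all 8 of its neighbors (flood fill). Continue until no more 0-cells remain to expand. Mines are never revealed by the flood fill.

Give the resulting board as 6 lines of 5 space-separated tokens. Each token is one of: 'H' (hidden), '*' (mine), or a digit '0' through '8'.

H H H H H
H H H H H
H H H H H
H H H 2 H
H H H H H
H H H H H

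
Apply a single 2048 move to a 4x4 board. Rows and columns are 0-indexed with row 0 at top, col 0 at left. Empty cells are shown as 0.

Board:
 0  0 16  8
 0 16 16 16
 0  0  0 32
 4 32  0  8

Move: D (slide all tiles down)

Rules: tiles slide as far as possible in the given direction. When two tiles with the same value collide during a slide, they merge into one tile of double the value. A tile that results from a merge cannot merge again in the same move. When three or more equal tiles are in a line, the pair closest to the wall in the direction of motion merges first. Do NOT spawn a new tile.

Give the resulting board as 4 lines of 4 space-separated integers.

Answer:  0  0  0  8
 0  0  0 16
 0 16  0 32
 4 32 32  8

Derivation:
Slide down:
col 0: [0, 0, 0, 4] -> [0, 0, 0, 4]
col 1: [0, 16, 0, 32] -> [0, 0, 16, 32]
col 2: [16, 16, 0, 0] -> [0, 0, 0, 32]
col 3: [8, 16, 32, 8] -> [8, 16, 32, 8]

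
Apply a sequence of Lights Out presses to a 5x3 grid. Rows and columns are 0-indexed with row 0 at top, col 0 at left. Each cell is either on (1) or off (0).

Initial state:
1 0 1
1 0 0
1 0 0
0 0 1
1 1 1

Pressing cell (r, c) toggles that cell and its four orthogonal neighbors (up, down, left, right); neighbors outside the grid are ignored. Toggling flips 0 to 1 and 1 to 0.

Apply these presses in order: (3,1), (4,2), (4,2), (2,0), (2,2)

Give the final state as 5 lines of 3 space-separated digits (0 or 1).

Answer: 1 0 1
0 0 1
0 1 1
0 1 1
1 0 1

Derivation:
After press 1 at (3,1):
1 0 1
1 0 0
1 1 0
1 1 0
1 0 1

After press 2 at (4,2):
1 0 1
1 0 0
1 1 0
1 1 1
1 1 0

After press 3 at (4,2):
1 0 1
1 0 0
1 1 0
1 1 0
1 0 1

After press 4 at (2,0):
1 0 1
0 0 0
0 0 0
0 1 0
1 0 1

After press 5 at (2,2):
1 0 1
0 0 1
0 1 1
0 1 1
1 0 1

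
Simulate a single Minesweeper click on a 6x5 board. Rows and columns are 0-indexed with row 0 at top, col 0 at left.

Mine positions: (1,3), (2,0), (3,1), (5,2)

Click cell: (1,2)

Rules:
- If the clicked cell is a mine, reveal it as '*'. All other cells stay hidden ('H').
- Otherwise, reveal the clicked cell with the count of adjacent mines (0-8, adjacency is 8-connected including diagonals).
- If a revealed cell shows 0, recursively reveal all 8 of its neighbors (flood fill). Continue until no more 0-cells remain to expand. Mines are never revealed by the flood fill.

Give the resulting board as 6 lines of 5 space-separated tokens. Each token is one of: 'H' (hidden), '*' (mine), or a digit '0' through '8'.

H H H H H
H H 1 H H
H H H H H
H H H H H
H H H H H
H H H H H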